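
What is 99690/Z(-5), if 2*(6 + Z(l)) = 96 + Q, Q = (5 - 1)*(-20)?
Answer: 49845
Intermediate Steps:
Q = -80 (Q = 4*(-20) = -80)
Z(l) = 2 (Z(l) = -6 + (96 - 80)/2 = -6 + (1/2)*16 = -6 + 8 = 2)
99690/Z(-5) = 99690/2 = 99690*(1/2) = 49845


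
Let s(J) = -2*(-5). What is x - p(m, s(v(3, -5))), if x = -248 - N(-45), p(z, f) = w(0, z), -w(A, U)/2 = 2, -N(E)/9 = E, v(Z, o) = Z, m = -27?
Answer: -649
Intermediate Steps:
N(E) = -9*E
w(A, U) = -4 (w(A, U) = -2*2 = -4)
s(J) = 10
p(z, f) = -4
x = -653 (x = -248 - (-9)*(-45) = -248 - 1*405 = -248 - 405 = -653)
x - p(m, s(v(3, -5))) = -653 - 1*(-4) = -653 + 4 = -649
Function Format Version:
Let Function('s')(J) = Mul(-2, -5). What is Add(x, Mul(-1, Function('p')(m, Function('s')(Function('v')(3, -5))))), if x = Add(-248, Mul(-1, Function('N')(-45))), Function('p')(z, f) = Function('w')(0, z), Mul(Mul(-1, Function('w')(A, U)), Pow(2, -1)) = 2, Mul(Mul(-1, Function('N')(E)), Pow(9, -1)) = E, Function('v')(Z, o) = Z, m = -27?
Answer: -649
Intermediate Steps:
Function('N')(E) = Mul(-9, E)
Function('w')(A, U) = -4 (Function('w')(A, U) = Mul(-2, 2) = -4)
Function('s')(J) = 10
Function('p')(z, f) = -4
x = -653 (x = Add(-248, Mul(-1, Mul(-9, -45))) = Add(-248, Mul(-1, 405)) = Add(-248, -405) = -653)
Add(x, Mul(-1, Function('p')(m, Function('s')(Function('v')(3, -5))))) = Add(-653, Mul(-1, -4)) = Add(-653, 4) = -649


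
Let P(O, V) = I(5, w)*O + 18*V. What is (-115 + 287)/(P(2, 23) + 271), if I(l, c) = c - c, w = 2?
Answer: 172/685 ≈ 0.25109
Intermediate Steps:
I(l, c) = 0
P(O, V) = 18*V (P(O, V) = 0*O + 18*V = 0 + 18*V = 18*V)
(-115 + 287)/(P(2, 23) + 271) = (-115 + 287)/(18*23 + 271) = 172/(414 + 271) = 172/685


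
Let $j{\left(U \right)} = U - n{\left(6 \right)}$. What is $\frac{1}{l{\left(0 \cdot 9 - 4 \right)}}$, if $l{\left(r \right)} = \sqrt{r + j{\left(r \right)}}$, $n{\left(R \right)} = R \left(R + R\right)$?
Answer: $- \frac{i \sqrt{5}}{20} \approx - 0.1118 i$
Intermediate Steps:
$n{\left(R \right)} = 2 R^{2}$ ($n{\left(R \right)} = R 2 R = 2 R^{2}$)
$j{\left(U \right)} = -72 + U$ ($j{\left(U \right)} = U - 2 \cdot 6^{2} = U - 2 \cdot 36 = U - 72 = -72 + U$)
$l{\left(r \right)} = \sqrt{-72 + 2 r}$ ($l{\left(r \right)} = \sqrt{r + \left(-72 + r\right)} = \sqrt{-72 + 2 r}$)
$\frac{1}{l{\left(0 \cdot 9 - 4 \right)}} = \frac{1}{\sqrt{-72 + 2 \left(0 \cdot 9 - 4\right)}} = \frac{1}{\sqrt{-72 + 2 \left(0 - 4\right)}} = \frac{1}{\sqrt{-72 + 2 \left(-4\right)}} = \frac{1}{\sqrt{-72 - 8}} = \frac{1}{\sqrt{-80}} = \frac{1}{4 i \sqrt{5}} = - \frac{i \sqrt{5}}{20}$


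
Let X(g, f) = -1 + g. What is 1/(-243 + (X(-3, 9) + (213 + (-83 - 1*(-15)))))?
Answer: -1/102 ≈ -0.0098039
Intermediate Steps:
1/(-243 + (X(-3, 9) + (213 + (-83 - 1*(-15))))) = 1/(-243 + ((-1 - 3) + (213 + (-83 - 1*(-15))))) = 1/(-243 + (-4 + (213 + (-83 + 15)))) = 1/(-243 + (-4 + (213 - 68))) = 1/(-243 + (-4 + 145)) = 1/(-243 + 141) = 1/(-102) = -1/102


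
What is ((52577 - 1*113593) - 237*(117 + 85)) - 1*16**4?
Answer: -174426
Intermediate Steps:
((52577 - 1*113593) - 237*(117 + 85)) - 1*16**4 = ((52577 - 113593) - 237*202) - 1*65536 = (-61016 - 47874) - 65536 = -108890 - 65536 = -174426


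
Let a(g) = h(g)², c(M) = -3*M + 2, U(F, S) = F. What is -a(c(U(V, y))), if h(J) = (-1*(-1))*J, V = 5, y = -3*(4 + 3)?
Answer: -169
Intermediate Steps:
y = -21 (y = -3*7 = -21)
h(J) = J (h(J) = 1*J = J)
c(M) = 2 - 3*M
a(g) = g²
-a(c(U(V, y))) = -(2 - 3*5)² = -(2 - 15)² = -1*(-13)² = -1*169 = -169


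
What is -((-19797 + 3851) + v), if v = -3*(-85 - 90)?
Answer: 15421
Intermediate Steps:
v = 525 (v = -3*(-175) = -1*(-525) = 525)
-((-19797 + 3851) + v) = -((-19797 + 3851) + 525) = -(-15946 + 525) = -1*(-15421) = 15421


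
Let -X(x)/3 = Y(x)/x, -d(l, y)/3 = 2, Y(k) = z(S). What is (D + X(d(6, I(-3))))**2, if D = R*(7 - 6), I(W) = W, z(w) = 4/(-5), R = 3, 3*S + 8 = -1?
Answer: 169/25 ≈ 6.7600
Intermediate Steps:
S = -3 (S = -8/3 + (1/3)*(-1) = -8/3 - 1/3 = -3)
z(w) = -4/5 (z(w) = 4*(-1/5) = -4/5)
Y(k) = -4/5
d(l, y) = -6 (d(l, y) = -3*2 = -6)
D = 3 (D = 3*(7 - 6) = 3*1 = 3)
X(x) = 12/(5*x) (X(x) = -(-12)/(5*x) = 12/(5*x))
(D + X(d(6, I(-3))))**2 = (3 + (12/5)/(-6))**2 = (3 + (12/5)*(-1/6))**2 = (3 - 2/5)**2 = (13/5)**2 = 169/25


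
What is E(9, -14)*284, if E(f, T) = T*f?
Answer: -35784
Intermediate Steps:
E(9, -14)*284 = -14*9*284 = -126*284 = -35784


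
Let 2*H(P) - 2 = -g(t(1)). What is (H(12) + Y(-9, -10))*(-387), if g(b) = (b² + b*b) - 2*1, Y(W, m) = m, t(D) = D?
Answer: 3483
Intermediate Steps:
g(b) = -2 + 2*b² (g(b) = (b² + b²) - 2 = 2*b² - 2 = -2 + 2*b²)
H(P) = 1 (H(P) = 1 + (-(-2 + 2*1²))/2 = 1 + (-(-2 + 2*1))/2 = 1 + (-(-2 + 2))/2 = 1 + (-1*0)/2 = 1 + (½)*0 = 1 + 0 = 1)
(H(12) + Y(-9, -10))*(-387) = (1 - 10)*(-387) = -9*(-387) = 3483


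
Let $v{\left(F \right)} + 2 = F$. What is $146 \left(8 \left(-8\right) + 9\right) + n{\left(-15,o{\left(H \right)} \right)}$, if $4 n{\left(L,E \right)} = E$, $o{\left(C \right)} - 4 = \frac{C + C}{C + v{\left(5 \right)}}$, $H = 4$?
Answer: $- \frac{56201}{7} \approx -8028.7$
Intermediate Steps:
$v{\left(F \right)} = -2 + F$
$o{\left(C \right)} = 4 + \frac{2 C}{3 + C}$ ($o{\left(C \right)} = 4 + \frac{C + C}{C + \left(-2 + 5\right)} = 4 + \frac{2 C}{C + 3} = 4 + \frac{2 C}{3 + C}$)
$n{\left(L,E \right)} = \frac{E}{4}$
$146 \left(8 \left(-8\right) + 9\right) + n{\left(-15,o{\left(H \right)} \right)} = 146 \left(8 \left(-8\right) + 9\right) + \frac{6 \frac{1}{3 + 4} \left(2 + 4\right)}{4} = 146 \left(-64 + 9\right) + \frac{6 \cdot \frac{1}{7} \cdot 6}{4} = 146 \left(-55\right) + \frac{6 \cdot \frac{1}{7} \cdot 6}{4} = -8030 + \frac{1}{4} \cdot \frac{36}{7} = -8030 + \frac{9}{7} = - \frac{56201}{7}$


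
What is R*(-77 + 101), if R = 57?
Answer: 1368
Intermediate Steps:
R*(-77 + 101) = 57*(-77 + 101) = 57*24 = 1368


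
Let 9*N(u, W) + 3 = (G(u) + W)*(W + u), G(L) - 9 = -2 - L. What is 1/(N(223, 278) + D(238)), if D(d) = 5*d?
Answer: 1/4641 ≈ 0.00021547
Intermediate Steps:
G(L) = 7 - L (G(L) = 9 + (-2 - L) = 7 - L)
N(u, W) = -⅓ + (W + u)*(7 + W - u)/9 (N(u, W) = -⅓ + (((7 - u) + W)*(W + u))/9 = -⅓ + ((7 + W - u)*(W + u))/9 = -⅓ + ((W + u)*(7 + W - u))/9 = -⅓ + (W + u)*(7 + W - u)/9)
1/(N(223, 278) + D(238)) = 1/((-⅓ - ⅑*223² + (⅑)*278² + (7/9)*278 + (7/9)*223) + 5*238) = 1/((-⅓ - ⅑*49729 + (⅑)*77284 + 1946/9 + 1561/9) + 1190) = 1/((-⅓ - 49729/9 + 77284/9 + 1946/9 + 1561/9) + 1190) = 1/(3451 + 1190) = 1/4641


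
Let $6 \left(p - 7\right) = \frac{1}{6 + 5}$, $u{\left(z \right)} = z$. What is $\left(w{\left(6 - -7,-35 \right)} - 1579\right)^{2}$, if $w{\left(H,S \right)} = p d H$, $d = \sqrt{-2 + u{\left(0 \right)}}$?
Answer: $\frac{5394050537}{2178} - \frac{9504001 i \sqrt{2}}{33} \approx 2.4766 \cdot 10^{6} - 4.0729 \cdot 10^{5} i$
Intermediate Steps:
$p = \frac{463}{66}$ ($p = 7 + \frac{1}{6 \left(6 + 5\right)} = 7 + \frac{1}{6 \cdot 11} = 7 + \frac{1}{6} \cdot \frac{1}{11} = 7 + \frac{1}{66} = \frac{463}{66} \approx 7.0152$)
$d = i \sqrt{2}$ ($d = \sqrt{-2 + 0} = \sqrt{-2} = i \sqrt{2} \approx 1.4142 i$)
$w{\left(H,S \right)} = \frac{463 i H \sqrt{2}}{66}$ ($w{\left(H,S \right)} = \frac{463 i \sqrt{2}}{66} H = \frac{463 i H \sqrt{2}}{66}$)
$\left(w{\left(6 - -7,-35 \right)} - 1579\right)^{2} = \left(\frac{463 i \left(6 - -7\right) \sqrt{2}}{66} - 1579\right)^{2} = \left(\frac{463 i \left(6 + 7\right) \sqrt{2}}{66} - 1579\right)^{2} = \left(\frac{463}{66} i 13 \sqrt{2} - 1579\right)^{2} = \left(\frac{6019 i \sqrt{2}}{66} - 1579\right)^{2} = \left(-1579 + \frac{6019 i \sqrt{2}}{66}\right)^{2}$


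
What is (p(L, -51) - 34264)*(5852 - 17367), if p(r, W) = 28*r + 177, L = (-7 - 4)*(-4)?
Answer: 378325325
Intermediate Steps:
L = 44 (L = -11*(-4) = 44)
p(r, W) = 177 + 28*r
(p(L, -51) - 34264)*(5852 - 17367) = ((177 + 28*44) - 34264)*(5852 - 17367) = ((177 + 1232) - 34264)*(-11515) = (1409 - 34264)*(-11515) = -32855*(-11515) = 378325325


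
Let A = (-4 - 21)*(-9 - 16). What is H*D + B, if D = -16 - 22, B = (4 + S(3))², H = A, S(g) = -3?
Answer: -23749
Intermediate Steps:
A = 625 (A = -25*(-25) = 625)
H = 625
B = 1 (B = (4 - 3)² = 1² = 1)
D = -38
H*D + B = 625*(-38) + 1 = -23750 + 1 = -23749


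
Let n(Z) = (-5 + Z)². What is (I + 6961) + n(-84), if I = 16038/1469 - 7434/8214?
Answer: 29948745733/2011061 ≈ 14892.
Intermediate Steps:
I = 20135931/2011061 (I = 16038*(1/1469) - 7434*1/8214 = 16038/1469 - 1239/1369 = 20135931/2011061 ≈ 10.013)
(I + 6961) + n(-84) = (20135931/2011061 + 6961) + (-5 - 84)² = 14019131552/2011061 + (-89)² = 14019131552/2011061 + 7921 = 29948745733/2011061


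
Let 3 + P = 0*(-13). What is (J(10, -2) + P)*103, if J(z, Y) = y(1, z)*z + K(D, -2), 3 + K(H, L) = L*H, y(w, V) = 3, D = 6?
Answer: 1236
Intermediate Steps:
K(H, L) = -3 + H*L (K(H, L) = -3 + L*H = -3 + H*L)
J(z, Y) = -15 + 3*z (J(z, Y) = 3*z + (-3 + 6*(-2)) = 3*z + (-3 - 12) = 3*z - 15 = -15 + 3*z)
P = -3 (P = -3 + 0*(-13) = -3 + 0 = -3)
(J(10, -2) + P)*103 = ((-15 + 3*10) - 3)*103 = ((-15 + 30) - 3)*103 = (15 - 3)*103 = 12*103 = 1236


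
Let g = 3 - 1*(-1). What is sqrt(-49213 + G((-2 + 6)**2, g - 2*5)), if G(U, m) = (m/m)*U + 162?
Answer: I*sqrt(49035) ≈ 221.44*I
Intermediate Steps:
g = 4 (g = 3 + 1 = 4)
G(U, m) = 162 + U (G(U, m) = 1*U + 162 = U + 162 = 162 + U)
sqrt(-49213 + G((-2 + 6)**2, g - 2*5)) = sqrt(-49213 + (162 + (-2 + 6)**2)) = sqrt(-49213 + (162 + 4**2)) = sqrt(-49213 + (162 + 16)) = sqrt(-49213 + 178) = sqrt(-49035) = I*sqrt(49035)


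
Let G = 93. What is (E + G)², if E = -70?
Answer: 529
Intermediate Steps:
(E + G)² = (-70 + 93)² = 23² = 529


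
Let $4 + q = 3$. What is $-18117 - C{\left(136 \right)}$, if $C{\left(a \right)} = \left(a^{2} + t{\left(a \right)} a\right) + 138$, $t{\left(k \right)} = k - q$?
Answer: $-55383$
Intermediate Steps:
$q = -1$ ($q = -4 + 3 = -1$)
$t{\left(k \right)} = 1 + k$ ($t{\left(k \right)} = k - -1 = k + 1 = 1 + k$)
$C{\left(a \right)} = 138 + a^{2} + a \left(1 + a\right)$ ($C{\left(a \right)} = \left(a^{2} + \left(1 + a\right) a\right) + 138 = \left(a^{2} + a \left(1 + a\right)\right) + 138 = 138 + a^{2} + a \left(1 + a\right)$)
$-18117 - C{\left(136 \right)} = -18117 - \left(138 + 136 + 2 \cdot 136^{2}\right) = -18117 - \left(138 + 136 + 2 \cdot 18496\right) = -18117 - \left(138 + 136 + 36992\right) = -18117 - 37266 = -55383$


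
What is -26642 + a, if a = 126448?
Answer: 99806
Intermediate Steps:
-26642 + a = -26642 + 126448 = 99806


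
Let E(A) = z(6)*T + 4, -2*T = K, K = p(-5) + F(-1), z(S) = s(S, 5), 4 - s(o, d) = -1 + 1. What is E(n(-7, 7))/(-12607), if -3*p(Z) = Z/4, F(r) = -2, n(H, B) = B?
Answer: -43/75642 ≈ -0.00056847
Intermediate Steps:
s(o, d) = 4 (s(o, d) = 4 - (-1 + 1) = 4 - 1*0 = 4 + 0 = 4)
z(S) = 4
p(Z) = -Z/12 (p(Z) = -Z/(3*4) = -Z/12)
K = -19/12 (K = -1/12*(-5) - 2 = 5/12 - 2 = -19/12 ≈ -1.5833)
T = 19/24 (T = -½*(-19/12) = 19/24 ≈ 0.79167)
E(A) = 43/6 (E(A) = 4*(19/24) + 4 = 19/6 + 4 = 43/6)
E(n(-7, 7))/(-12607) = (43/6)/(-12607) = (43/6)*(-1/12607) = -43/75642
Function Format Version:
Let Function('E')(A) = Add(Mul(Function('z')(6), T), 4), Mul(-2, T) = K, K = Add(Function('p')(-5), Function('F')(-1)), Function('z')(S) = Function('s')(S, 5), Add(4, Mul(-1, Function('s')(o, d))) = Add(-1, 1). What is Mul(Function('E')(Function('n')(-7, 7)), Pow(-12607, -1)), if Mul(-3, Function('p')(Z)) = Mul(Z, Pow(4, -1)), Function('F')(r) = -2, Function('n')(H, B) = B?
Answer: Rational(-43, 75642) ≈ -0.00056847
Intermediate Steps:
Function('s')(o, d) = 4 (Function('s')(o, d) = Add(4, Mul(-1, Add(-1, 1))) = Add(4, Mul(-1, 0)) = Add(4, 0) = 4)
Function('z')(S) = 4
Function('p')(Z) = Mul(Rational(-1, 12), Z) (Function('p')(Z) = Mul(Rational(-1, 3), Mul(Z, Pow(4, -1))) = Mul(Rational(-1, 3), Mul(Z, Rational(1, 4))) = Mul(Rational(-1, 3), Mul(Rational(1, 4), Z)) = Mul(Rational(-1, 12), Z))
K = Rational(-19, 12) (K = Add(Mul(Rational(-1, 12), -5), -2) = Add(Rational(5, 12), -2) = Rational(-19, 12) ≈ -1.5833)
T = Rational(19, 24) (T = Mul(Rational(-1, 2), Rational(-19, 12)) = Rational(19, 24) ≈ 0.79167)
Function('E')(A) = Rational(43, 6) (Function('E')(A) = Add(Mul(4, Rational(19, 24)), 4) = Add(Rational(19, 6), 4) = Rational(43, 6))
Mul(Function('E')(Function('n')(-7, 7)), Pow(-12607, -1)) = Mul(Rational(43, 6), Pow(-12607, -1)) = Mul(Rational(43, 6), Rational(-1, 12607)) = Rational(-43, 75642)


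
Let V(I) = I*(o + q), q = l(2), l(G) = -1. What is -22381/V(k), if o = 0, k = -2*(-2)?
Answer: 22381/4 ≈ 5595.3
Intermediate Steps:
k = 4
q = -1
V(I) = -I (V(I) = I*(0 - 1) = I*(-1) = -I)
-22381/V(k) = -22381/((-1*4)) = -22381/(-4) = -22381*(-1/4) = 22381/4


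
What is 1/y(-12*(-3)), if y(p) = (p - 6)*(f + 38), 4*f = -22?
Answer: 1/975 ≈ 0.0010256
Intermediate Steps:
f = -11/2 (f = (1/4)*(-22) = -11/2 ≈ -5.5000)
y(p) = -195 + 65*p/2 (y(p) = (p - 6)*(-11/2 + 38) = (-6 + p)*(65/2) = -195 + 65*p/2)
1/y(-12*(-3)) = 1/(-195 + 65*(-12*(-3))/2) = 1/(-195 + (65/2)*36) = 1/(-195 + 1170) = 1/975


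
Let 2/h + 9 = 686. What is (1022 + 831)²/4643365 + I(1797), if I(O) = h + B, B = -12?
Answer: -35388857237/3143558105 ≈ -11.258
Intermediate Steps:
h = 2/677 (h = 2/(-9 + 686) = 2/677 ≈ 0.0029542)
I(O) = -8122/677 (I(O) = 2/677 - 12 = -8122/677)
(1022 + 831)²/4643365 + I(1797) = (1022 + 831)²/4643365 - 8122/677 = 1853²*(1/4643365) - 8122/677 = 3433609*(1/4643365) - 8122/677 = 3433609/4643365 - 8122/677 = -35388857237/3143558105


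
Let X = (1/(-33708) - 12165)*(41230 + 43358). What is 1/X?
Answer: -53/54537690193 ≈ -9.7181e-10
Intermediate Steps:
X = -54537690193/53 (X = (-1/33708 - 12165)*84588 = -410057821/33708*84588 = -54537690193/53 ≈ -1.0290e+9)
1/X = 1/(-54537690193/53) = -53/54537690193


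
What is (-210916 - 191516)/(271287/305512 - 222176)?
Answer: 122947805184/67877162825 ≈ 1.8113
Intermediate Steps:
(-210916 - 191516)/(271287/305512 - 222176) = -402432/(271287*(1/305512) - 222176) = -402432/(271287/305512 - 222176) = -402432/(-67877162825/305512) = -402432*(-305512/67877162825) = 122947805184/67877162825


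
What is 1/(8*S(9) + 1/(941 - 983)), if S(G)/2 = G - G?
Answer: -42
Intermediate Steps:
S(G) = 0 (S(G) = 2*(G - G) = 2*0 = 0)
1/(8*S(9) + 1/(941 - 983)) = 1/(8*0 + 1/(941 - 983)) = 1/(0 + 1/(-42)) = 1/(0 - 1/42) = 1/(-1/42) = -42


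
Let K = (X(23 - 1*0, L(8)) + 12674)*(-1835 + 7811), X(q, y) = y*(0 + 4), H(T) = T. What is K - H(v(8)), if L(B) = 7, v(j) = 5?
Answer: 75907147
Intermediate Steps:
X(q, y) = 4*y (X(q, y) = y*4 = 4*y)
K = 75907152 (K = (4*7 + 12674)*(-1835 + 7811) = (28 + 12674)*5976 = 12702*5976 = 75907152)
K - H(v(8)) = 75907152 - 1*5 = 75907152 - 5 = 75907147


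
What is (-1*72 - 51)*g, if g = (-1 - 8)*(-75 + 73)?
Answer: -2214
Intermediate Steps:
g = 18 (g = -9*(-2) = 18)
(-1*72 - 51)*g = (-1*72 - 51)*18 = (-72 - 51)*18 = -123*18 = -2214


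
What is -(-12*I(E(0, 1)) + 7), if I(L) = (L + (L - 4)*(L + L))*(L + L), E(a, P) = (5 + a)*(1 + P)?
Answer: 31193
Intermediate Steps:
E(a, P) = (1 + P)*(5 + a)
I(L) = 2*L*(L + 2*L*(-4 + L)) (I(L) = (L + (-4 + L)*(2*L))*(2*L) = (L + 2*L*(-4 + L))*(2*L) = 2*L*(L + 2*L*(-4 + L)))
-(-12*I(E(0, 1)) + 7) = -(-12*(5 + 0 + 5*1 + 1*0)²*(-14 + 4*(5 + 0 + 5*1 + 1*0)) + 7) = -(-12*(5 + 0 + 5 + 0)²*(-14 + 4*(5 + 0 + 5 + 0)) + 7) = -(-12*10²*(-14 + 4*10) + 7) = -(-1200*(-14 + 40) + 7) = -(-1200*26 + 7) = -(-12*2600 + 7) = -(-31200 + 7) = -1*(-31193) = 31193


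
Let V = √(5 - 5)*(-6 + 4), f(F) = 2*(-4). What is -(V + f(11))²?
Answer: -64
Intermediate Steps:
f(F) = -8
V = 0 (V = √0*(-2) = 0*(-2) = 0)
-(V + f(11))² = -(0 - 8)² = -1*(-8)² = -1*64 = -64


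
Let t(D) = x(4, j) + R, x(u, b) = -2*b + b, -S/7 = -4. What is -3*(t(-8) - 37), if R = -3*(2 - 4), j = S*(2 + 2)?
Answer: 429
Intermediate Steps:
S = 28 (S = -7*(-4) = 28)
j = 112 (j = 28*(2 + 2) = 28*4 = 112)
x(u, b) = -b
R = 6 (R = -3*(-2) = 6)
t(D) = -106 (t(D) = -1*112 + 6 = -112 + 6 = -106)
-3*(t(-8) - 37) = -3*(-106 - 37) = -3*(-143) = 429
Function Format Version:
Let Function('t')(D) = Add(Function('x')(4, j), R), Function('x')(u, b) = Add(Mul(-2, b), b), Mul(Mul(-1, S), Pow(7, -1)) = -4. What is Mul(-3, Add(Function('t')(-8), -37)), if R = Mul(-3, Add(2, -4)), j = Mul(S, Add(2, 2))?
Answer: 429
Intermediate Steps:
S = 28 (S = Mul(-7, -4) = 28)
j = 112 (j = Mul(28, Add(2, 2)) = Mul(28, 4) = 112)
Function('x')(u, b) = Mul(-1, b)
R = 6 (R = Mul(-3, -2) = 6)
Function('t')(D) = -106 (Function('t')(D) = Add(Mul(-1, 112), 6) = Add(-112, 6) = -106)
Mul(-3, Add(Function('t')(-8), -37)) = Mul(-3, Add(-106, -37)) = Mul(-3, -143) = 429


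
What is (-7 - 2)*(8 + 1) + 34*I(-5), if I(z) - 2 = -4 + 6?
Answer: 55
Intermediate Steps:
I(z) = 4 (I(z) = 2 + (-4 + 6) = 2 + 2 = 4)
(-7 - 2)*(8 + 1) + 34*I(-5) = (-7 - 2)*(8 + 1) + 34*4 = -9*9 + 136 = -81 + 136 = 55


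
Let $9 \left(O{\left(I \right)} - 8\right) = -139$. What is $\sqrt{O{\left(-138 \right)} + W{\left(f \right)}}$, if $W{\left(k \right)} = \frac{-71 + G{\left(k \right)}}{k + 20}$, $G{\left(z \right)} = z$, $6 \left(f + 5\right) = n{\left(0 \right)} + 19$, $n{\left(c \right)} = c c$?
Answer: $\frac{106 i \sqrt{109}}{327} \approx 3.3843 i$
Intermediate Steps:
$O{\left(I \right)} = - \frac{67}{9}$ ($O{\left(I \right)} = 8 + \frac{1}{9} \left(-139\right) = 8 - \frac{139}{9} = - \frac{67}{9}$)
$n{\left(c \right)} = c^{2}$
$f = - \frac{11}{6}$ ($f = -5 + \frac{0^{2} + 19}{6} = -5 + \frac{0 + 19}{6} = -5 + \frac{1}{6} \cdot 19 = -5 + \frac{19}{6} = - \frac{11}{6} \approx -1.8333$)
$W{\left(k \right)} = \frac{-71 + k}{20 + k}$ ($W{\left(k \right)} = \frac{-71 + k}{k + 20} = \frac{-71 + k}{20 + k}$)
$\sqrt{O{\left(-138 \right)} + W{\left(f \right)}} = \sqrt{- \frac{67}{9} + \frac{-71 - \frac{11}{6}}{20 - \frac{11}{6}}} = \sqrt{- \frac{67}{9} + \frac{1}{\frac{109}{6}} \left(- \frac{437}{6}\right)} = \sqrt{- \frac{67}{9} + \frac{6}{109} \left(- \frac{437}{6}\right)} = \sqrt{- \frac{67}{9} - \frac{437}{109}} = \sqrt{- \frac{11236}{981}} = \frac{106 i \sqrt{109}}{327}$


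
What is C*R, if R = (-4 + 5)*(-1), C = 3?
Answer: -3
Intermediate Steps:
R = -1 (R = 1*(-1) = -1)
C*R = 3*(-1) = -3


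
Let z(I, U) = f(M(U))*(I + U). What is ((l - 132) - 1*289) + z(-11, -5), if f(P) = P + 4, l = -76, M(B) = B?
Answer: -481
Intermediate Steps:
f(P) = 4 + P
z(I, U) = (4 + U)*(I + U)
((l - 132) - 1*289) + z(-11, -5) = ((-76 - 132) - 1*289) + (4 - 5)*(-11 - 5) = (-208 - 289) - 1*(-16) = -497 + 16 = -481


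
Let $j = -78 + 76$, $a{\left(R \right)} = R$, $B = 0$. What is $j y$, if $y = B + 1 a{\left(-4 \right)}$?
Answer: $8$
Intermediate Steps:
$j = -2$
$y = -4$ ($y = 0 + 1 \left(-4\right) = 0 - 4 = -4$)
$j y = \left(-2\right) \left(-4\right) = 8$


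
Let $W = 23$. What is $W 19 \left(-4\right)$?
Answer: $-1748$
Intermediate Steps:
$W 19 \left(-4\right) = 23 \cdot 19 \left(-4\right) = 437 \left(-4\right) = -1748$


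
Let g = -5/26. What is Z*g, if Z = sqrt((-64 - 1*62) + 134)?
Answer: -5*sqrt(2)/13 ≈ -0.54393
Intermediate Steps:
g = -5/26 (g = -5*1/26 = -5/26 ≈ -0.19231)
Z = 2*sqrt(2) (Z = sqrt((-64 - 62) + 134) = sqrt(-126 + 134) = sqrt(8) = 2*sqrt(2) ≈ 2.8284)
Z*g = (2*sqrt(2))*(-5/26) = -5*sqrt(2)/13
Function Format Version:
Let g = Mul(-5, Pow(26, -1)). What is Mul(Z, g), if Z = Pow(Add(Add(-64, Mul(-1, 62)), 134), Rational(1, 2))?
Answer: Mul(Rational(-5, 13), Pow(2, Rational(1, 2))) ≈ -0.54393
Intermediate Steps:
g = Rational(-5, 26) (g = Mul(-5, Rational(1, 26)) = Rational(-5, 26) ≈ -0.19231)
Z = Mul(2, Pow(2, Rational(1, 2))) (Z = Pow(Add(Add(-64, -62), 134), Rational(1, 2)) = Pow(Add(-126, 134), Rational(1, 2)) = Pow(8, Rational(1, 2)) = Mul(2, Pow(2, Rational(1, 2))) ≈ 2.8284)
Mul(Z, g) = Mul(Mul(2, Pow(2, Rational(1, 2))), Rational(-5, 26)) = Mul(Rational(-5, 13), Pow(2, Rational(1, 2)))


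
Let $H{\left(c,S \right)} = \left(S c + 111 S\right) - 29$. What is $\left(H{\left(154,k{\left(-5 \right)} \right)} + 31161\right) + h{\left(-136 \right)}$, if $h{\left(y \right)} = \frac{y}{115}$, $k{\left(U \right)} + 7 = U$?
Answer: $\frac{3214344}{115} \approx 27951.0$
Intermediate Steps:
$k{\left(U \right)} = -7 + U$
$H{\left(c,S \right)} = -29 + 111 S + S c$ ($H{\left(c,S \right)} = \left(111 S + S c\right) - 29 = -29 + 111 S + S c$)
$h{\left(y \right)} = \frac{y}{115}$ ($h{\left(y \right)} = y \frac{1}{115} = \frac{y}{115}$)
$\left(H{\left(154,k{\left(-5 \right)} \right)} + 31161\right) + h{\left(-136 \right)} = \left(\left(-29 + 111 \left(-7 - 5\right) + \left(-7 - 5\right) 154\right) + 31161\right) + \frac{1}{115} \left(-136\right) = \left(\left(-29 + 111 \left(-12\right) - 1848\right) + 31161\right) - \frac{136}{115} = \left(\left(-29 - 1332 - 1848\right) + 31161\right) - \frac{136}{115} = \left(-3209 + 31161\right) - \frac{136}{115} = 27952 - \frac{136}{115} = \frac{3214344}{115}$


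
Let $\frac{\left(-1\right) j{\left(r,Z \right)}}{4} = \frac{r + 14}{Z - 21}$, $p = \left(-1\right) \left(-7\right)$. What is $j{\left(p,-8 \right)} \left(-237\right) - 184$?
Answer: $- \frac{25244}{29} \approx -870.48$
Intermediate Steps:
$p = 7$
$j{\left(r,Z \right)} = - \frac{4 \left(14 + r\right)}{-21 + Z}$ ($j{\left(r,Z \right)} = - 4 \frac{r + 14}{Z - 21} = - 4 \frac{14 + r}{-21 + Z} = - \frac{4 \left(14 + r\right)}{-21 + Z}$)
$j{\left(p,-8 \right)} \left(-237\right) - 184 = \frac{4 \left(-14 - 7\right)}{-21 - 8} \left(-237\right) - 184 = \frac{4 \left(-14 - 7\right)}{-29} \left(-237\right) - 184 = 4 \left(- \frac{1}{29}\right) \left(-21\right) \left(-237\right) - 184 = \frac{84}{29} \left(-237\right) - 184 = - \frac{19908}{29} - 184 = - \frac{25244}{29}$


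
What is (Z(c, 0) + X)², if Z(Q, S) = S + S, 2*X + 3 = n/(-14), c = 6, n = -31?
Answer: 121/784 ≈ 0.15434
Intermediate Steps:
X = -11/28 (X = -3/2 + (-31/(-14))/2 = -3/2 + (-31*(-1/14))/2 = -3/2 + (½)*(31/14) = -3/2 + 31/28 = -11/28 ≈ -0.39286)
Z(Q, S) = 2*S
(Z(c, 0) + X)² = (2*0 - 11/28)² = (0 - 11/28)² = (-11/28)² = 121/784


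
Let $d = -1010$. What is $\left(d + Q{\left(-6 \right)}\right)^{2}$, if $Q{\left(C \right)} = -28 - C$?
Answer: $1065024$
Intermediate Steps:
$\left(d + Q{\left(-6 \right)}\right)^{2} = \left(-1010 - 22\right)^{2} = \left(-1032\right)^{2} = 1065024$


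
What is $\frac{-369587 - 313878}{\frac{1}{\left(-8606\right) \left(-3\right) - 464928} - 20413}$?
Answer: $\frac{300116316150}{8963552431} \approx 33.482$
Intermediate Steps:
$\frac{-369587 - 313878}{\frac{1}{\left(-8606\right) \left(-3\right) - 464928} - 20413} = - \frac{683465}{\frac{1}{25818 - 464928} - 20413} = - \frac{683465}{\frac{1}{-439110} - 20413} = - \frac{683465}{- \frac{1}{439110} - 20413} = - \frac{683465}{- \frac{8963552431}{439110}} = \left(-683465\right) \left(- \frac{439110}{8963552431}\right) = \frac{300116316150}{8963552431}$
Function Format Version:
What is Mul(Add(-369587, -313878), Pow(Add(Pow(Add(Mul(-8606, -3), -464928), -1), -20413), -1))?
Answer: Rational(300116316150, 8963552431) ≈ 33.482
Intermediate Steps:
Mul(Add(-369587, -313878), Pow(Add(Pow(Add(Mul(-8606, -3), -464928), -1), -20413), -1)) = Mul(-683465, Pow(Add(Pow(Add(25818, -464928), -1), -20413), -1)) = Mul(-683465, Pow(Add(Pow(-439110, -1), -20413), -1)) = Mul(-683465, Pow(Add(Rational(-1, 439110), -20413), -1)) = Mul(-683465, Pow(Rational(-8963552431, 439110), -1)) = Mul(-683465, Rational(-439110, 8963552431)) = Rational(300116316150, 8963552431)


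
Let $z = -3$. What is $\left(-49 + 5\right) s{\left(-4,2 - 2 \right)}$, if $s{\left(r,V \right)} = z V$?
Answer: $0$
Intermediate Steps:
$s{\left(r,V \right)} = - 3 V$
$\left(-49 + 5\right) s{\left(-4,2 - 2 \right)} = \left(-49 + 5\right) \left(- 3 \left(2 - 2\right)\right) = - 44 \left(- 3 \left(2 - 2\right)\right) = - 44 \left(\left(-3\right) 0\right) = \left(-44\right) 0 = 0$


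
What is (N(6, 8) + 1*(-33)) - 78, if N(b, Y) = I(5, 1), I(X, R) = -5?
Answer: -116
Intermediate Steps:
N(b, Y) = -5
(N(6, 8) + 1*(-33)) - 78 = (-5 + 1*(-33)) - 78 = (-5 - 33) - 78 = -38 - 78 = -116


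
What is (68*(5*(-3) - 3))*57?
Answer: -69768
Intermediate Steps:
(68*(5*(-3) - 3))*57 = (68*(-15 - 3))*57 = (68*(-18))*57 = -1224*57 = -69768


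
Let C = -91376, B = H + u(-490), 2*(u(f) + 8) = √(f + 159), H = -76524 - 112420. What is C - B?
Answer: 97576 - I*√331/2 ≈ 97576.0 - 9.0967*I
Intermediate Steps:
H = -188944
u(f) = -8 + √(159 + f)/2 (u(f) = -8 + √(f + 159)/2 = -8 + √(159 + f)/2)
B = -188952 + I*√331/2 (B = -188944 + (-8 + √(159 - 490)/2) = -188944 + (-8 + √(-331)/2) = -188944 + (-8 + (I*√331)/2) = -188944 + (-8 + I*√331/2) = -188952 + I*√331/2 ≈ -1.8895e+5 + 9.0967*I)
C - B = -91376 - (-188952 + I*√331/2) = -91376 + (188952 - I*√331/2) = 97576 - I*√331/2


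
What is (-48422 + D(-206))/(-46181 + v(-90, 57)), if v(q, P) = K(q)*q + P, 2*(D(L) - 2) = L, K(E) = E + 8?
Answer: 48523/38744 ≈ 1.2524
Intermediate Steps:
K(E) = 8 + E
D(L) = 2 + L/2
v(q, P) = P + q*(8 + q) (v(q, P) = (8 + q)*q + P = q*(8 + q) + P = P + q*(8 + q))
(-48422 + D(-206))/(-46181 + v(-90, 57)) = (-48422 + (2 + (½)*(-206)))/(-46181 + (57 - 90*(8 - 90))) = (-48422 + (2 - 103))/(-46181 + (57 - 90*(-82))) = (-48422 - 101)/(-46181 + (57 + 7380)) = -48523/(-46181 + 7437) = -48523/(-38744) = -48523*(-1/38744) = 48523/38744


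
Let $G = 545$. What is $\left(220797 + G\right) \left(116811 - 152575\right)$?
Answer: $-7916075288$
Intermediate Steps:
$\left(220797 + G\right) \left(116811 - 152575\right) = \left(220797 + 545\right) \left(116811 - 152575\right) = 221342 \left(-35764\right) = -7916075288$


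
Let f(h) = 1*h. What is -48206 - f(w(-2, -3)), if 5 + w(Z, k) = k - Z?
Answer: -48200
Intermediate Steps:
w(Z, k) = -5 + k - Z (w(Z, k) = -5 + (k - Z) = -5 + k - Z)
f(h) = h
-48206 - f(w(-2, -3)) = -48206 - (-5 - 3 - 1*(-2)) = -48206 - (-5 - 3 + 2) = -48206 - 1*(-6) = -48206 + 6 = -48200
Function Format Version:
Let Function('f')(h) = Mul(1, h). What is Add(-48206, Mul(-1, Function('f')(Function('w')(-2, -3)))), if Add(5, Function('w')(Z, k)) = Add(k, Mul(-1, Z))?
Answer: -48200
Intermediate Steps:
Function('w')(Z, k) = Add(-5, k, Mul(-1, Z)) (Function('w')(Z, k) = Add(-5, Add(k, Mul(-1, Z))) = Add(-5, k, Mul(-1, Z)))
Function('f')(h) = h
Add(-48206, Mul(-1, Function('f')(Function('w')(-2, -3)))) = Add(-48206, Mul(-1, Add(-5, -3, Mul(-1, -2)))) = Add(-48206, Mul(-1, Add(-5, -3, 2))) = Add(-48206, Mul(-1, -6)) = Add(-48206, 6) = -48200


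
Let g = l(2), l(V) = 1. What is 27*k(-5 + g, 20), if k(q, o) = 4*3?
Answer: 324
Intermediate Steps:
g = 1
k(q, o) = 12
27*k(-5 + g, 20) = 27*12 = 324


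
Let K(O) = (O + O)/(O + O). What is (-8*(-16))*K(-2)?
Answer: 128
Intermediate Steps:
K(O) = 1 (K(O) = (2*O)/((2*O)) = (2*O)*(1/(2*O)) = 1)
(-8*(-16))*K(-2) = -8*(-16)*1 = 128*1 = 128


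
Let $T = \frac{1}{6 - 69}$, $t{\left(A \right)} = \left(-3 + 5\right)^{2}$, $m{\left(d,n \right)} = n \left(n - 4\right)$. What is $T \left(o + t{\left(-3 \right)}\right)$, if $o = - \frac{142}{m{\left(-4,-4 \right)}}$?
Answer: $\frac{1}{144} \approx 0.0069444$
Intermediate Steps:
$m{\left(d,n \right)} = n \left(-4 + n\right)$
$t{\left(A \right)} = 4$ ($t{\left(A \right)} = 2^{2} = 4$)
$T = - \frac{1}{63}$ ($T = \frac{1}{-63} = - \frac{1}{63} \approx -0.015873$)
$o = - \frac{71}{16}$ ($o = - \frac{142}{\left(-4\right) \left(-4 - 4\right)} = - \frac{142}{\left(-4\right) \left(-8\right)} = - \frac{142}{32} = \left(-142\right) \frac{1}{32} = - \frac{71}{16} \approx -4.4375$)
$T \left(o + t{\left(-3 \right)}\right) = - \frac{- \frac{71}{16} + 4}{63} = \left(- \frac{1}{63}\right) \left(- \frac{7}{16}\right) = \frac{1}{144}$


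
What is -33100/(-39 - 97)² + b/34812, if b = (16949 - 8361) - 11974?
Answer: -75931541/40242672 ≈ -1.8868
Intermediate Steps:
b = -3386 (b = 8588 - 11974 = -3386)
-33100/(-39 - 97)² + b/34812 = -33100/(-39 - 97)² - 3386/34812 = -33100/((-136)²) - 3386*1/34812 = -33100/18496 - 1693/17406 = -33100*1/18496 - 1693/17406 = -8275/4624 - 1693/17406 = -75931541/40242672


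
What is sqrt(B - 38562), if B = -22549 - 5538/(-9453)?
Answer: 3*I*sqrt(67417015685)/3151 ≈ 247.21*I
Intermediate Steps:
B = -71050053/3151 (B = -22549 - 5538*(-1/9453) = -22549 + 1846/3151 = -71050053/3151 ≈ -22548.)
sqrt(B - 38562) = sqrt(-71050053/3151 - 38562) = sqrt(-192558915/3151) = 3*I*sqrt(67417015685)/3151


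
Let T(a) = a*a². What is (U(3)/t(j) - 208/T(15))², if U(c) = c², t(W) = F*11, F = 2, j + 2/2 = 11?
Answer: 665588401/5513062500 ≈ 0.12073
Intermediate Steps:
j = 10 (j = -1 + 11 = 10)
t(W) = 22 (t(W) = 2*11 = 22)
T(a) = a³
(U(3)/t(j) - 208/T(15))² = (3²/22 - 208/(15³))² = (9*(1/22) - 208/3375)² = (9/22 - 208*1/3375)² = (9/22 - 208/3375)² = (25799/74250)² = 665588401/5513062500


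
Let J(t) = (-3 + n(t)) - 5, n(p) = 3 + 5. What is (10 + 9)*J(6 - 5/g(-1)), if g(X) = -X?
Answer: 0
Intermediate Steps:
n(p) = 8
J(t) = 0 (J(t) = (-3 + 8) - 5 = 5 - 5 = 0)
(10 + 9)*J(6 - 5/g(-1)) = (10 + 9)*0 = 19*0 = 0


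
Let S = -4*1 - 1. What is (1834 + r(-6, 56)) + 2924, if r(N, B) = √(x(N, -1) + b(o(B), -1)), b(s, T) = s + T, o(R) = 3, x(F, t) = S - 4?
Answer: 4758 + I*√7 ≈ 4758.0 + 2.6458*I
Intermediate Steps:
S = -5 (S = -4 - 1 = -5)
x(F, t) = -9 (x(F, t) = -5 - 4 = -9)
b(s, T) = T + s
r(N, B) = I*√7 (r(N, B) = √(-9 + (-1 + 3)) = √(-9 + 2) = √(-7) = I*√7)
(1834 + r(-6, 56)) + 2924 = (1834 + I*√7) + 2924 = 4758 + I*√7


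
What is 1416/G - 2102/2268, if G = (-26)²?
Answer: 223817/191646 ≈ 1.1679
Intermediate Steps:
G = 676
1416/G - 2102/2268 = 1416/676 - 2102/2268 = 1416*(1/676) - 2102*1/2268 = 354/169 - 1051/1134 = 223817/191646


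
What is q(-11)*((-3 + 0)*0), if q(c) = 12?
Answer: 0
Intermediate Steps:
q(-11)*((-3 + 0)*0) = 12*((-3 + 0)*0) = 12*(-3*0) = 12*0 = 0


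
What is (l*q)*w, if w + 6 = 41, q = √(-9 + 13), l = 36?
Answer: 2520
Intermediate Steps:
q = 2 (q = √4 = 2)
w = 35 (w = -6 + 41 = 35)
(l*q)*w = (36*2)*35 = 72*35 = 2520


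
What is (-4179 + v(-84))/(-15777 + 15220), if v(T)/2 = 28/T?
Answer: 12539/1671 ≈ 7.5039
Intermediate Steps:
v(T) = 56/T (v(T) = 2*(28/T) = 56/T)
(-4179 + v(-84))/(-15777 + 15220) = (-4179 + 56/(-84))/(-15777 + 15220) = (-4179 + 56*(-1/84))/(-557) = (-4179 - 2/3)*(-1/557) = -12539/3*(-1/557) = 12539/1671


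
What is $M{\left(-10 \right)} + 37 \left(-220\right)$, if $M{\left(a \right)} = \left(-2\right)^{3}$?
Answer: $-8148$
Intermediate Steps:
$M{\left(a \right)} = -8$
$M{\left(-10 \right)} + 37 \left(-220\right) = -8 + 37 \left(-220\right) = -8 - 8140 = -8148$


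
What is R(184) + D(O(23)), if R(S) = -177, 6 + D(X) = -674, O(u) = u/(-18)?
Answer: -857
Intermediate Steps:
O(u) = -u/18 (O(u) = u*(-1/18) = -u/18)
D(X) = -680 (D(X) = -6 - 674 = -680)
R(184) + D(O(23)) = -177 - 680 = -857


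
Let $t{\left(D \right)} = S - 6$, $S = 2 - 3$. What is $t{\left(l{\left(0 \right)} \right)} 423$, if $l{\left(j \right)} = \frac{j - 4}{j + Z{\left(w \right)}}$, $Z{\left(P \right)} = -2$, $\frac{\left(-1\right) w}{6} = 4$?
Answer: $-2961$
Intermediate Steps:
$w = -24$ ($w = \left(-6\right) 4 = -24$)
$l{\left(j \right)} = \frac{-4 + j}{-2 + j}$ ($l{\left(j \right)} = \frac{j - 4}{j - 2} = \frac{-4 + j}{-2 + j}$)
$S = -1$ ($S = 2 - 3 = -1$)
$t{\left(D \right)} = -7$ ($t{\left(D \right)} = -1 - 6 = -7$)
$t{\left(l{\left(0 \right)} \right)} 423 = \left(-7\right) 423 = -2961$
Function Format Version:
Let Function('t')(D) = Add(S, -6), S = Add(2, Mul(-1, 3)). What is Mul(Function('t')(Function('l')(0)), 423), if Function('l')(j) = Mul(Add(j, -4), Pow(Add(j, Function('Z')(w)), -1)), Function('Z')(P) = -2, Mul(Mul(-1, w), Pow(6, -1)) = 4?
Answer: -2961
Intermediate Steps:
w = -24 (w = Mul(-6, 4) = -24)
Function('l')(j) = Mul(Pow(Add(-2, j), -1), Add(-4, j)) (Function('l')(j) = Mul(Add(j, -4), Pow(Add(j, -2), -1)) = Mul(Add(-4, j), Pow(Add(-2, j), -1)) = Mul(Pow(Add(-2, j), -1), Add(-4, j)))
S = -1 (S = Add(2, -3) = -1)
Function('t')(D) = -7 (Function('t')(D) = Add(-1, -6) = -7)
Mul(Function('t')(Function('l')(0)), 423) = Mul(-7, 423) = -2961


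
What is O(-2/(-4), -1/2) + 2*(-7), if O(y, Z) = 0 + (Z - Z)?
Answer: -14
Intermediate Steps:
O(y, Z) = 0 (O(y, Z) = 0 + 0 = 0)
O(-2/(-4), -1/2) + 2*(-7) = 0 + 2*(-7) = 0 - 14 = -14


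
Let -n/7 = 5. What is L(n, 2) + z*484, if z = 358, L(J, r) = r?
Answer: 173274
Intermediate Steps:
n = -35 (n = -7*5 = -35)
L(n, 2) + z*484 = 2 + 358*484 = 2 + 173272 = 173274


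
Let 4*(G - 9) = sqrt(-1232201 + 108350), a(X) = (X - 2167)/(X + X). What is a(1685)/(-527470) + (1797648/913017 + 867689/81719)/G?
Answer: 13357044112756733827469/8290225310028916529517550 - 417385246500*I*sqrt(1123851)/9327573171533309 ≈ 0.0016112 - 0.047438*I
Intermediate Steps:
a(X) = (-2167 + X)/(2*X) (a(X) = (-2167 + X)/((2*X)) = (-2167 + X)*(1/(2*X)) = (-2167 + X)/(2*X))
G = 9 + I*sqrt(1123851)/4 (G = 9 + sqrt(-1232201 + 108350)/4 = 9 + sqrt(-1123851)/4 = 9 + (I*sqrt(1123851))/4 = 9 + I*sqrt(1123851)/4 ≈ 9.0 + 265.03*I)
a(1685)/(-527470) + (1797648/913017 + 867689/81719)/G = ((1/2)*(-2167 + 1685)/1685)/(-527470) + (1797648/913017 + 867689/81719)/(9 + I*sqrt(1123851)/4) = ((1/2)*(1/1685)*(-482))*(-1/527470) + (1797648*(1/913017) + 867689*(1/81719))/(9 + I*sqrt(1123851)/4) = -241/1685*(-1/527470) + (599216/304339 + 867689/81719)/(9 + I*sqrt(1123851)/4) = 241/888786950 + 313038934875/(24870278741*(9 + I*sqrt(1123851)/4))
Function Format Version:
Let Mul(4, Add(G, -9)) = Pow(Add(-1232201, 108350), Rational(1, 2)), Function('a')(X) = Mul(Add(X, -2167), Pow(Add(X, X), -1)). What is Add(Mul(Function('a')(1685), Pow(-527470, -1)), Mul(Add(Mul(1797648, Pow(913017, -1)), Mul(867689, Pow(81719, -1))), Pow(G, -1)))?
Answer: Add(Rational(13357044112756733827469, 8290225310028916529517550), Mul(Rational(-417385246500, 9327573171533309), I, Pow(1123851, Rational(1, 2)))) ≈ Add(0.0016112, Mul(-0.047438, I))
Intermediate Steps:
Function('a')(X) = Mul(Rational(1, 2), Pow(X, -1), Add(-2167, X)) (Function('a')(X) = Mul(Add(-2167, X), Pow(Mul(2, X), -1)) = Mul(Add(-2167, X), Mul(Rational(1, 2), Pow(X, -1))) = Mul(Rational(1, 2), Pow(X, -1), Add(-2167, X)))
G = Add(9, Mul(Rational(1, 4), I, Pow(1123851, Rational(1, 2)))) (G = Add(9, Mul(Rational(1, 4), Pow(Add(-1232201, 108350), Rational(1, 2)))) = Add(9, Mul(Rational(1, 4), Pow(-1123851, Rational(1, 2)))) = Add(9, Mul(Rational(1, 4), Mul(I, Pow(1123851, Rational(1, 2))))) = Add(9, Mul(Rational(1, 4), I, Pow(1123851, Rational(1, 2)))) ≈ Add(9.0000, Mul(265.03, I)))
Add(Mul(Function('a')(1685), Pow(-527470, -1)), Mul(Add(Mul(1797648, Pow(913017, -1)), Mul(867689, Pow(81719, -1))), Pow(G, -1))) = Add(Mul(Mul(Rational(1, 2), Pow(1685, -1), Add(-2167, 1685)), Pow(-527470, -1)), Mul(Add(Mul(1797648, Pow(913017, -1)), Mul(867689, Pow(81719, -1))), Pow(Add(9, Mul(Rational(1, 4), I, Pow(1123851, Rational(1, 2)))), -1))) = Add(Mul(Mul(Rational(1, 2), Rational(1, 1685), -482), Rational(-1, 527470)), Mul(Add(Mul(1797648, Rational(1, 913017)), Mul(867689, Rational(1, 81719))), Pow(Add(9, Mul(Rational(1, 4), I, Pow(1123851, Rational(1, 2)))), -1))) = Add(Mul(Rational(-241, 1685), Rational(-1, 527470)), Mul(Add(Rational(599216, 304339), Rational(867689, 81719)), Pow(Add(9, Mul(Rational(1, 4), I, Pow(1123851, Rational(1, 2)))), -1))) = Add(Rational(241, 888786950), Mul(Rational(313038934875, 24870278741), Pow(Add(9, Mul(Rational(1, 4), I, Pow(1123851, Rational(1, 2)))), -1)))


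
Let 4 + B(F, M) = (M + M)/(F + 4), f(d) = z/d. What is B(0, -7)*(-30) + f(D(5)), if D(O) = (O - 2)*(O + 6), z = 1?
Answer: 7426/33 ≈ 225.03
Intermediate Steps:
D(O) = (-2 + O)*(6 + O)
f(d) = 1/d
B(F, M) = -4 + 2*M/(4 + F) (B(F, M) = -4 + (M + M)/(F + 4) = -4 + (2*M)/(4 + F) = -4 + 2*M/(4 + F))
B(0, -7)*(-30) + f(D(5)) = (2*(-8 - 7 - 2*0)/(4 + 0))*(-30) + 1/(-12 + 5² + 4*5) = (2*(-8 - 7 + 0)/4)*(-30) + 1/(-12 + 25 + 20) = (2*(¼)*(-15))*(-30) + 1/33 = -15/2*(-30) + 1/33 = 225 + 1/33 = 7426/33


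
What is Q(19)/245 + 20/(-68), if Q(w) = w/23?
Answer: -27852/95795 ≈ -0.29075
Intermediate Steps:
Q(w) = w/23 (Q(w) = w*(1/23) = w/23)
Q(19)/245 + 20/(-68) = ((1/23)*19)/245 + 20/(-68) = (19/23)*(1/245) + 20*(-1/68) = 19/5635 - 5/17 = -27852/95795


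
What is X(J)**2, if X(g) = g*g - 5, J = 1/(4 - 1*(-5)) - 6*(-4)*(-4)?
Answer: 554077764496/6561 ≈ 8.4450e+7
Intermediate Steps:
J = -863/9 (J = 1/(4 + 5) - (-24)*(-4) = 1/9 - 1*96 = 1/9 - 96 = -863/9 ≈ -95.889)
X(g) = -5 + g**2 (X(g) = g**2 - 5 = -5 + g**2)
X(J)**2 = (-5 + (-863/9)**2)**2 = (-5 + 744769/81)**2 = (744364/81)**2 = 554077764496/6561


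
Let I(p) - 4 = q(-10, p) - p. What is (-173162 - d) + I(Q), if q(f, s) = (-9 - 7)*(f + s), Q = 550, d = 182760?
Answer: -365108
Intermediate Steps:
q(f, s) = -16*f - 16*s (q(f, s) = -16*(f + s) = -16*f - 16*s)
I(p) = 164 - 17*p (I(p) = 4 + ((-16*(-10) - 16*p) - p) = 4 + ((160 - 16*p) - p) = 4 + (160 - 17*p) = 164 - 17*p)
(-173162 - d) + I(Q) = (-173162 - 1*182760) + (164 - 17*550) = (-173162 - 182760) + (164 - 9350) = -355922 - 9186 = -365108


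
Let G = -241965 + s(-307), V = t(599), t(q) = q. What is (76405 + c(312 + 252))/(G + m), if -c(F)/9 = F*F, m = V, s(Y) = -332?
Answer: 2786459/241698 ≈ 11.529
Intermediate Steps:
V = 599
G = -242297 (G = -241965 - 332 = -242297)
m = 599
c(F) = -9*F**2 (c(F) = -9*F*F = -9*F**2)
(76405 + c(312 + 252))/(G + m) = (76405 - 9*(312 + 252)**2)/(-242297 + 599) = (76405 - 9*564**2)/(-241698) = (76405 - 9*318096)*(-1/241698) = (76405 - 2862864)*(-1/241698) = -2786459*(-1/241698) = 2786459/241698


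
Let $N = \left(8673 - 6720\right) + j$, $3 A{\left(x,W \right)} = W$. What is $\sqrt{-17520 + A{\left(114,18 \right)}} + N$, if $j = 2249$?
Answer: $4202 + 3 i \sqrt{1946} \approx 4202.0 + 132.34 i$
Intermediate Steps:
$A{\left(x,W \right)} = \frac{W}{3}$
$N = 4202$ ($N = \left(8673 - 6720\right) + 2249 = 1953 + 2249 = 4202$)
$\sqrt{-17520 + A{\left(114,18 \right)}} + N = \sqrt{-17520 + \frac{1}{3} \cdot 18} + 4202 = \sqrt{-17520 + 6} + 4202 = \sqrt{-17514} + 4202 = 3 i \sqrt{1946} + 4202 = 4202 + 3 i \sqrt{1946}$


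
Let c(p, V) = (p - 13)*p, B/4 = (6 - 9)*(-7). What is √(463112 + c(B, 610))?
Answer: 2*√117269 ≈ 684.89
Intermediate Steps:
B = 84 (B = 4*((6 - 9)*(-7)) = 4*(-3*(-7)) = 4*21 = 84)
c(p, V) = p*(-13 + p) (c(p, V) = (-13 + p)*p = p*(-13 + p))
√(463112 + c(B, 610)) = √(463112 + 84*(-13 + 84)) = √(463112 + 84*71) = √(463112 + 5964) = √469076 = 2*√117269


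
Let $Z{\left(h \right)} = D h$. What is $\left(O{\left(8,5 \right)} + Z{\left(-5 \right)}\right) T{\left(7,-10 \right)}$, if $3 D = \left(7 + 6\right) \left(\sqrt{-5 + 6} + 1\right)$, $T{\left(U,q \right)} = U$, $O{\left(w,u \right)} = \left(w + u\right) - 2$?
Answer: $- \frac{679}{3} \approx -226.33$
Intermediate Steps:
$O{\left(w,u \right)} = -2 + u + w$ ($O{\left(w,u \right)} = \left(u + w\right) - 2 = -2 + u + w$)
$D = \frac{26}{3}$ ($D = \frac{\left(7 + 6\right) \left(\sqrt{-5 + 6} + 1\right)}{3} = \frac{13 \left(\sqrt{1} + 1\right)}{3} = \frac{13 \left(1 + 1\right)}{3} = \frac{13 \cdot 2}{3} = \frac{1}{3} \cdot 26 = \frac{26}{3} \approx 8.6667$)
$Z{\left(h \right)} = \frac{26 h}{3}$
$\left(O{\left(8,5 \right)} + Z{\left(-5 \right)}\right) T{\left(7,-10 \right)} = \left(\left(-2 + 5 + 8\right) + \frac{26}{3} \left(-5\right)\right) 7 = \left(11 - \frac{130}{3}\right) 7 = \left(- \frac{97}{3}\right) 7 = - \frac{679}{3}$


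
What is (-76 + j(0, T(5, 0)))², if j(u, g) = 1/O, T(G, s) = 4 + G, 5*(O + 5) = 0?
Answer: 145161/25 ≈ 5806.4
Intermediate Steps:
O = -5 (O = -5 + (⅕)*0 = -5 + 0 = -5)
j(u, g) = -⅕ (j(u, g) = 1/(-5) = -⅕)
(-76 + j(0, T(5, 0)))² = (-76 - ⅕)² = (-381/5)² = 145161/25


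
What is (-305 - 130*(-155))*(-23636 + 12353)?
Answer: -223911135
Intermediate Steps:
(-305 - 130*(-155))*(-23636 + 12353) = (-305 + 20150)*(-11283) = 19845*(-11283) = -223911135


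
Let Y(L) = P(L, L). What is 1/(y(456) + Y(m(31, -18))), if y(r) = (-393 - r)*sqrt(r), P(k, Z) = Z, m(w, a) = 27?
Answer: -1/12173501 - 566*sqrt(114)/109561509 ≈ -5.5240e-5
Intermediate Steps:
Y(L) = L
y(r) = sqrt(r)*(-393 - r)
1/(y(456) + Y(m(31, -18))) = 1/(sqrt(456)*(-393 - 1*456) + 27) = 1/((2*sqrt(114))*(-393 - 456) + 27) = 1/((2*sqrt(114))*(-849) + 27) = 1/(-1698*sqrt(114) + 27) = 1/(27 - 1698*sqrt(114))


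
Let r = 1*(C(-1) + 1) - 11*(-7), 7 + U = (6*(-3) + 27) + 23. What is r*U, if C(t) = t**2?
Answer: 1975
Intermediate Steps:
U = 25 (U = -7 + ((6*(-3) + 27) + 23) = -7 + ((-18 + 27) + 23) = -7 + (9 + 23) = -7 + 32 = 25)
r = 79 (r = 1*((-1)**2 + 1) - 11*(-7) = 1*(1 + 1) + 77 = 1*2 + 77 = 2 + 77 = 79)
r*U = 79*25 = 1975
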